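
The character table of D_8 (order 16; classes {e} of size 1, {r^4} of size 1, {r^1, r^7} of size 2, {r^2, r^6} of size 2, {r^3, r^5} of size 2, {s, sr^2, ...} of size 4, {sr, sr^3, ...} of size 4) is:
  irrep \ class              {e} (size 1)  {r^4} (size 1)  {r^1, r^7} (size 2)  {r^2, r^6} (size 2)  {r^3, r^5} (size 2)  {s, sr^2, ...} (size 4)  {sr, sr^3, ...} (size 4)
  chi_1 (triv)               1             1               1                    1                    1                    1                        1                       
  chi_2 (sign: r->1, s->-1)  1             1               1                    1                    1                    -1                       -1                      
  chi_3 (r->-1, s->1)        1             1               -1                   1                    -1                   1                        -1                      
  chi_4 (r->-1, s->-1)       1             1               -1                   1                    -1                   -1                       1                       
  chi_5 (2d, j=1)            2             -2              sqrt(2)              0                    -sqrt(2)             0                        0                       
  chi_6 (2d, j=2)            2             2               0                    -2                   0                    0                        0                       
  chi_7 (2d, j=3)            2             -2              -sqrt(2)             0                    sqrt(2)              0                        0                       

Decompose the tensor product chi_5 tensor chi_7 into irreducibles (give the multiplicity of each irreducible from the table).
chi_5 tensor chi_7 = chi_3 + chi_4 + chi_6 (all other irreducibles have multiplicity 0).

The character of a tensor product is the pointwise product (chi_5 * chi_7)(C) = chi_5(C) * chi_7(C):
  {e}: (2)*(2), {r^4}: (-2)*(-2), {r^1, r^7}: (sqrt(2))*(-sqrt(2)), {r^2, r^6}: (0)*(0), {r^3, r^5}: (-sqrt(2))*(sqrt(2)), {s, sr^2, ...}: (0)*(0), {sr, sr^3, ...}: (0)*(0)
so (chi_5 * chi_7) takes values
  {e} -> 4, {r^4} -> 4, {r^1, r^7} -> -2, {r^2, r^6} -> 0, {r^3, r^5} -> -2, {s, sr^2, ...} -> 0, {sr, sr^3, ...} -> 0.
Now take the inner product of this character with each irreducible chi from the table, <chi_5*chi_7, chi> = (1/16) sum_C |C| (chi_5*chi_7)(C) conj(chi(C)):
  <chi_5*chi_7, chi_1> = (1/16)[1*(4)*conj(1) + 1*(4)*conj(1) + 2*(-2)*conj(1) + 2*(0)*conj(1) + 2*(-2)*conj(1) + 4*(0)*conj(1) + 4*(0)*conj(1)]
      = (1/16)[(4) + (4) + (-4) + (0) + (-4) + (0) + (0)] = 0/16 = 0
  <chi_5*chi_7, chi_2> = (1/16)[1*(4)*conj(1) + 1*(4)*conj(1) + 2*(-2)*conj(1) + 2*(0)*conj(1) + 2*(-2)*conj(1) + 4*(0)*conj(-1) + 4*(0)*conj(-1)]
      = (1/16)[(4) + (4) + (-4) + (0) + (-4) + (0) + (0)] = 0/16 = 0
  <chi_5*chi_7, chi_3> = (1/16)[1*(4)*conj(1) + 1*(4)*conj(1) + 2*(-2)*conj(-1) + 2*(0)*conj(1) + 2*(-2)*conj(-1) + 4*(0)*conj(1) + 4*(0)*conj(-1)]
      = (1/16)[(4) + (4) + (4) + (0) + (4) + (0) + (0)] = 16/16 = 1
  <chi_5*chi_7, chi_4> = (1/16)[1*(4)*conj(1) + 1*(4)*conj(1) + 2*(-2)*conj(-1) + 2*(0)*conj(1) + 2*(-2)*conj(-1) + 4*(0)*conj(-1) + 4*(0)*conj(1)]
      = (1/16)[(4) + (4) + (4) + (0) + (4) + (0) + (0)] = 16/16 = 1
  <chi_5*chi_7, chi_5> = (1/16)[1*(4)*conj(2) + 1*(4)*conj(-2) + 2*(-2)*conj(sqrt(2)) + 2*(0)*conj(0) + 2*(-2)*conj(-sqrt(2)) + 4*(0)*conj(0) + 4*(0)*conj(0)]
      = (1/16)[(8) + (-8) + (-4*sqrt(2)) + (0) + (4*sqrt(2)) + (0) + (0)] = 0/16 = 0
  <chi_5*chi_7, chi_6> = (1/16)[1*(4)*conj(2) + 1*(4)*conj(2) + 2*(-2)*conj(0) + 2*(0)*conj(-2) + 2*(-2)*conj(0) + 4*(0)*conj(0) + 4*(0)*conj(0)]
      = (1/16)[(8) + (8) + (0) + (0) + (0) + (0) + (0)] = 16/16 = 1
  <chi_5*chi_7, chi_7> = (1/16)[1*(4)*conj(2) + 1*(4)*conj(-2) + 2*(-2)*conj(-sqrt(2)) + 2*(0)*conj(0) + 2*(-2)*conj(sqrt(2)) + 4*(0)*conj(0) + 4*(0)*conj(0)]
      = (1/16)[(8) + (-8) + (4*sqrt(2)) + (0) + (-4*sqrt(2)) + (0) + (0)] = 0/16 = 0
Hence the multiplicities are chi_3: 1, chi_4: 1, chi_6: 1. Dimension check: dim(chi_5)*dim(chi_7) = 2*2 = 4 and sum (mult * dim) = 1*1 + 1*1 + 1*2 = 4.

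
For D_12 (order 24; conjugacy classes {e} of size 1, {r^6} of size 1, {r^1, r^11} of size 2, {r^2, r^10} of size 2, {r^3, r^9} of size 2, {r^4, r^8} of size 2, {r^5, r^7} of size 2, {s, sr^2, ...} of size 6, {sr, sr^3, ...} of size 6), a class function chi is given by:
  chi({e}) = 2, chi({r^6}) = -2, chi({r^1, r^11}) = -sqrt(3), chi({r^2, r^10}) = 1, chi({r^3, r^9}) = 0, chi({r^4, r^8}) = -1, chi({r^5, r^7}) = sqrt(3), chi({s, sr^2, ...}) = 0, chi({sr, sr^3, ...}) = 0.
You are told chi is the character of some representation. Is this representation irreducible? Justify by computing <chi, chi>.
Irreducible: <chi, chi> = 1.

Explanation: <chi, chi> = (1/|G|) sum_C |C| * |chi(C)|^2 = (1/24)[1*|2|^2 + 1*|-2|^2 + 2*|-sqrt(3)|^2 + 2*|1|^2 + 2*|0|^2 + 2*|-1|^2 + 2*|sqrt(3)|^2 + 6*|0|^2 + 6*|0|^2]
  = (1/24)[(4) + (4) + (6) + (2) + (0) + (2) + (6) + (0) + (0)] = 24/24 = 1.
A character is irreducible iff <chi, chi> = 1, so this representation is irreducible.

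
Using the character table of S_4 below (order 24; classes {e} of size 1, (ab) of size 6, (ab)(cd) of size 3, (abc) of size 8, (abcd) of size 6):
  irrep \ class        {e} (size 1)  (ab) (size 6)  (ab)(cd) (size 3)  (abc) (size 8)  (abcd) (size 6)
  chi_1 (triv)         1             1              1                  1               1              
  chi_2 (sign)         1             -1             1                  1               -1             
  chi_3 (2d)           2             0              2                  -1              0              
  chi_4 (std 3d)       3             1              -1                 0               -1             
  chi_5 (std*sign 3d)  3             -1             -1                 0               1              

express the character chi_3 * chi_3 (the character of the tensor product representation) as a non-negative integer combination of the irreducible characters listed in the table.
chi_3 tensor chi_3 = chi_1 + chi_2 + chi_3 (all other irreducibles have multiplicity 0).

Argument: The character of a tensor product is the pointwise product (chi_3 * chi_3)(C) = chi_3(C) * chi_3(C):
  {e}: (2)*(2), (ab): (0)*(0), (ab)(cd): (2)*(2), (abc): (-1)*(-1), (abcd): (0)*(0)
so (chi_3 * chi_3) takes values
  {e} -> 4, (ab) -> 0, (ab)(cd) -> 4, (abc) -> 1, (abcd) -> 0.
Now take the inner product of this character with each irreducible chi from the table, <chi_3*chi_3, chi> = (1/24) sum_C |C| (chi_3*chi_3)(C) conj(chi(C)):
  <chi_3*chi_3, chi_1> = (1/24)[1*(4)*conj(1) + 6*(0)*conj(1) + 3*(4)*conj(1) + 8*(1)*conj(1) + 6*(0)*conj(1)]
      = (1/24)[(4) + (0) + (12) + (8) + (0)] = 24/24 = 1
  <chi_3*chi_3, chi_2> = (1/24)[1*(4)*conj(1) + 6*(0)*conj(-1) + 3*(4)*conj(1) + 8*(1)*conj(1) + 6*(0)*conj(-1)]
      = (1/24)[(4) + (0) + (12) + (8) + (0)] = 24/24 = 1
  <chi_3*chi_3, chi_3> = (1/24)[1*(4)*conj(2) + 6*(0)*conj(0) + 3*(4)*conj(2) + 8*(1)*conj(-1) + 6*(0)*conj(0)]
      = (1/24)[(8) + (0) + (24) + (-8) + (0)] = 24/24 = 1
  <chi_3*chi_3, chi_4> = (1/24)[1*(4)*conj(3) + 6*(0)*conj(1) + 3*(4)*conj(-1) + 8*(1)*conj(0) + 6*(0)*conj(-1)]
      = (1/24)[(12) + (0) + (-12) + (0) + (0)] = 0/24 = 0
  <chi_3*chi_3, chi_5> = (1/24)[1*(4)*conj(3) + 6*(0)*conj(-1) + 3*(4)*conj(-1) + 8*(1)*conj(0) + 6*(0)*conj(1)]
      = (1/24)[(12) + (0) + (-12) + (0) + (0)] = 0/24 = 0
Hence the multiplicities are chi_1: 1, chi_2: 1, chi_3: 1. Dimension check: dim(chi_3)*dim(chi_3) = 2*2 = 4 and sum (mult * dim) = 1*1 + 1*1 + 1*2 = 4.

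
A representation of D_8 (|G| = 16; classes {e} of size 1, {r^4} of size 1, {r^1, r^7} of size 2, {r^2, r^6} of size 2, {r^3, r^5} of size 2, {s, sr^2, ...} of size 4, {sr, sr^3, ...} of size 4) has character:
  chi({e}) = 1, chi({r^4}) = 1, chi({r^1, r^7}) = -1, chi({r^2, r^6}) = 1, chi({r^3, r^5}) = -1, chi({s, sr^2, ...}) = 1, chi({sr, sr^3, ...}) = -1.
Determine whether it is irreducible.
Irreducible: <chi, chi> = 1.

<chi, chi> = (1/|G|) sum_C |C| * |chi(C)|^2 = (1/16)[1*|1|^2 + 1*|1|^2 + 2*|-1|^2 + 2*|1|^2 + 2*|-1|^2 + 4*|1|^2 + 4*|-1|^2]
  = (1/16)[(1) + (1) + (2) + (2) + (2) + (4) + (4)] = 16/16 = 1.
A character is irreducible iff <chi, chi> = 1, so this representation is irreducible.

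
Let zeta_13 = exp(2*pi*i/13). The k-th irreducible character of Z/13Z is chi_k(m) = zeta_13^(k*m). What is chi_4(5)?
chi_4(5) = zeta_13^20 = exp(-12*I*pi/13)

Proof sketch: chi_4(5) = zeta_13^(4*5) = zeta_13^20. Since zeta_13^13 = 1, this equals zeta_13^7 = exp(2*pi*i*7/13) = exp(-12*I*pi/13).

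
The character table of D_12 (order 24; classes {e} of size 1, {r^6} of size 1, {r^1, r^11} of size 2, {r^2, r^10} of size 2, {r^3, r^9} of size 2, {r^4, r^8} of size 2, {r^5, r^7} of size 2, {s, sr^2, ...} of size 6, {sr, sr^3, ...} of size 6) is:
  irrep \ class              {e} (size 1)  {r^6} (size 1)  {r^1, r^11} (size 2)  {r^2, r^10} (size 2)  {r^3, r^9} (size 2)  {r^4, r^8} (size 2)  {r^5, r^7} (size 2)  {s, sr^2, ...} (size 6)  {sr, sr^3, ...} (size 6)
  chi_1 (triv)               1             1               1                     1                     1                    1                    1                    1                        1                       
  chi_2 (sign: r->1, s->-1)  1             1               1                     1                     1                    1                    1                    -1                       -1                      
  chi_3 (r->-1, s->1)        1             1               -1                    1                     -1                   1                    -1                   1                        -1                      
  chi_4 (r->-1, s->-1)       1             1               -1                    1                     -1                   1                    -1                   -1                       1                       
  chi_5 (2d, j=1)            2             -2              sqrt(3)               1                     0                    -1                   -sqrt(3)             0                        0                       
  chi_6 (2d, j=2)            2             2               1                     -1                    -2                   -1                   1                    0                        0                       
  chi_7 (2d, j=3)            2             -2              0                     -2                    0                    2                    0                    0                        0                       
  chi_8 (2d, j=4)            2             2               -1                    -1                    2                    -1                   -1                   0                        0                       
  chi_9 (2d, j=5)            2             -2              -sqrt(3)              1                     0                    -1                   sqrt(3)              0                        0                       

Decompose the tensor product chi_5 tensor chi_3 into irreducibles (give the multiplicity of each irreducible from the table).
chi_5 tensor chi_3 = chi_9 (all other irreducibles have multiplicity 0).

The character of a tensor product is the pointwise product (chi_5 * chi_3)(C) = chi_5(C) * chi_3(C):
  {e}: (2)*(1), {r^6}: (-2)*(1), {r^1, r^11}: (sqrt(3))*(-1), {r^2, r^10}: (1)*(1), {r^3, r^9}: (0)*(-1), {r^4, r^8}: (-1)*(1), {r^5, r^7}: (-sqrt(3))*(-1), {s, sr^2, ...}: (0)*(1), {sr, sr^3, ...}: (0)*(-1)
so (chi_5 * chi_3) takes values
  {e} -> 2, {r^6} -> -2, {r^1, r^11} -> -sqrt(3), {r^2, r^10} -> 1, {r^3, r^9} -> 0, {r^4, r^8} -> -1, {r^5, r^7} -> sqrt(3), {s, sr^2, ...} -> 0, {sr, sr^3, ...} -> 0.
Now take the inner product of this character with each irreducible chi from the table, <chi_5*chi_3, chi> = (1/24) sum_C |C| (chi_5*chi_3)(C) conj(chi(C)):
  <chi_5*chi_3, chi_1> = (1/24)[1*(2)*conj(1) + 1*(-2)*conj(1) + 2*(-sqrt(3))*conj(1) + 2*(1)*conj(1) + 2*(0)*conj(1) + 2*(-1)*conj(1) + 2*(sqrt(3))*conj(1) + 6*(0)*conj(1) + 6*(0)*conj(1)]
      = (1/24)[(2) + (-2) + (-2*sqrt(3)) + (2) + (0) + (-2) + (2*sqrt(3)) + (0) + (0)] = 0/24 = 0
  <chi_5*chi_3, chi_2> = (1/24)[1*(2)*conj(1) + 1*(-2)*conj(1) + 2*(-sqrt(3))*conj(1) + 2*(1)*conj(1) + 2*(0)*conj(1) + 2*(-1)*conj(1) + 2*(sqrt(3))*conj(1) + 6*(0)*conj(-1) + 6*(0)*conj(-1)]
      = (1/24)[(2) + (-2) + (-2*sqrt(3)) + (2) + (0) + (-2) + (2*sqrt(3)) + (0) + (0)] = 0/24 = 0
  <chi_5*chi_3, chi_3> = (1/24)[1*(2)*conj(1) + 1*(-2)*conj(1) + 2*(-sqrt(3))*conj(-1) + 2*(1)*conj(1) + 2*(0)*conj(-1) + 2*(-1)*conj(1) + 2*(sqrt(3))*conj(-1) + 6*(0)*conj(1) + 6*(0)*conj(-1)]
      = (1/24)[(2) + (-2) + (2*sqrt(3)) + (2) + (0) + (-2) + (-2*sqrt(3)) + (0) + (0)] = 0/24 = 0
  <chi_5*chi_3, chi_4> = (1/24)[1*(2)*conj(1) + 1*(-2)*conj(1) + 2*(-sqrt(3))*conj(-1) + 2*(1)*conj(1) + 2*(0)*conj(-1) + 2*(-1)*conj(1) + 2*(sqrt(3))*conj(-1) + 6*(0)*conj(-1) + 6*(0)*conj(1)]
      = (1/24)[(2) + (-2) + (2*sqrt(3)) + (2) + (0) + (-2) + (-2*sqrt(3)) + (0) + (0)] = 0/24 = 0
  <chi_5*chi_3, chi_5> = (1/24)[1*(2)*conj(2) + 1*(-2)*conj(-2) + 2*(-sqrt(3))*conj(sqrt(3)) + 2*(1)*conj(1) + 2*(0)*conj(0) + 2*(-1)*conj(-1) + 2*(sqrt(3))*conj(-sqrt(3)) + 6*(0)*conj(0) + 6*(0)*conj(0)]
      = (1/24)[(4) + (4) + (-6) + (2) + (0) + (2) + (-6) + (0) + (0)] = 0/24 = 0
  <chi_5*chi_3, chi_6> = (1/24)[1*(2)*conj(2) + 1*(-2)*conj(2) + 2*(-sqrt(3))*conj(1) + 2*(1)*conj(-1) + 2*(0)*conj(-2) + 2*(-1)*conj(-1) + 2*(sqrt(3))*conj(1) + 6*(0)*conj(0) + 6*(0)*conj(0)]
      = (1/24)[(4) + (-4) + (-2*sqrt(3)) + (-2) + (0) + (2) + (2*sqrt(3)) + (0) + (0)] = 0/24 = 0
  <chi_5*chi_3, chi_7> = (1/24)[1*(2)*conj(2) + 1*(-2)*conj(-2) + 2*(-sqrt(3))*conj(0) + 2*(1)*conj(-2) + 2*(0)*conj(0) + 2*(-1)*conj(2) + 2*(sqrt(3))*conj(0) + 6*(0)*conj(0) + 6*(0)*conj(0)]
      = (1/24)[(4) + (4) + (0) + (-4) + (0) + (-4) + (0) + (0) + (0)] = 0/24 = 0
  <chi_5*chi_3, chi_8> = (1/24)[1*(2)*conj(2) + 1*(-2)*conj(2) + 2*(-sqrt(3))*conj(-1) + 2*(1)*conj(-1) + 2*(0)*conj(2) + 2*(-1)*conj(-1) + 2*(sqrt(3))*conj(-1) + 6*(0)*conj(0) + 6*(0)*conj(0)]
      = (1/24)[(4) + (-4) + (2*sqrt(3)) + (-2) + (0) + (2) + (-2*sqrt(3)) + (0) + (0)] = 0/24 = 0
  <chi_5*chi_3, chi_9> = (1/24)[1*(2)*conj(2) + 1*(-2)*conj(-2) + 2*(-sqrt(3))*conj(-sqrt(3)) + 2*(1)*conj(1) + 2*(0)*conj(0) + 2*(-1)*conj(-1) + 2*(sqrt(3))*conj(sqrt(3)) + 6*(0)*conj(0) + 6*(0)*conj(0)]
      = (1/24)[(4) + (4) + (6) + (2) + (0) + (2) + (6) + (0) + (0)] = 24/24 = 1
Hence the multiplicities are chi_9: 1. Dimension check: dim(chi_5)*dim(chi_3) = 2*1 = 2 and sum (mult * dim) = 1*2 = 2.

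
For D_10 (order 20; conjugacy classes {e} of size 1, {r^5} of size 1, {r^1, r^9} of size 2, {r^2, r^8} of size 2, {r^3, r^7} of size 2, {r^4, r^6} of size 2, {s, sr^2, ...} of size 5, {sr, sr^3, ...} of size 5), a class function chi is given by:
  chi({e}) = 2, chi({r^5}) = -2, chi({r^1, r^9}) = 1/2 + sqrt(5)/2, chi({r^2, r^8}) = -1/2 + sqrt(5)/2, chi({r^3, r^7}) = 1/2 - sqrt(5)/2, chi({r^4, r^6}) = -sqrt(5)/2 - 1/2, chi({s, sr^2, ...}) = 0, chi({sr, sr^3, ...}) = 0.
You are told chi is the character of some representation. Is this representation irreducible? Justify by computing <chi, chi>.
Irreducible: <chi, chi> = 1.

Solution. <chi, chi> = (1/|G|) sum_C |C| * |chi(C)|^2 = (1/20)[1*|2|^2 + 1*|-2|^2 + 2*|1/2 + sqrt(5)/2|^2 + 2*|-1/2 + sqrt(5)/2|^2 + 2*|1/2 - sqrt(5)/2|^2 + 2*|-sqrt(5)/2 - 1/2|^2 + 5*|0|^2 + 5*|0|^2]
  = (1/20)[(4) + (4) + (sqrt(5) + 3) + (3 - sqrt(5)) + (3 - sqrt(5)) + (sqrt(5) + 3) + (0) + (0)] = 20/20 = 1.
A character is irreducible iff <chi, chi> = 1, so this representation is irreducible.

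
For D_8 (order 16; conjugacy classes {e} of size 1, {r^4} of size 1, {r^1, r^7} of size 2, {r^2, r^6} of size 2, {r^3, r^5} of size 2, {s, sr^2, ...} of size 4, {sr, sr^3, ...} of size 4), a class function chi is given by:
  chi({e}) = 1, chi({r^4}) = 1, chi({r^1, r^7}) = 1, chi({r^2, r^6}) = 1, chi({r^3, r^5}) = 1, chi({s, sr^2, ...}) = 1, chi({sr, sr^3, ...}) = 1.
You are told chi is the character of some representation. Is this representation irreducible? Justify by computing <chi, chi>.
Irreducible: <chi, chi> = 1.

Explanation: <chi, chi> = (1/|G|) sum_C |C| * |chi(C)|^2 = (1/16)[1*|1|^2 + 1*|1|^2 + 2*|1|^2 + 2*|1|^2 + 2*|1|^2 + 4*|1|^2 + 4*|1|^2]
  = (1/16)[(1) + (1) + (2) + (2) + (2) + (4) + (4)] = 16/16 = 1.
A character is irreducible iff <chi, chi> = 1, so this representation is irreducible.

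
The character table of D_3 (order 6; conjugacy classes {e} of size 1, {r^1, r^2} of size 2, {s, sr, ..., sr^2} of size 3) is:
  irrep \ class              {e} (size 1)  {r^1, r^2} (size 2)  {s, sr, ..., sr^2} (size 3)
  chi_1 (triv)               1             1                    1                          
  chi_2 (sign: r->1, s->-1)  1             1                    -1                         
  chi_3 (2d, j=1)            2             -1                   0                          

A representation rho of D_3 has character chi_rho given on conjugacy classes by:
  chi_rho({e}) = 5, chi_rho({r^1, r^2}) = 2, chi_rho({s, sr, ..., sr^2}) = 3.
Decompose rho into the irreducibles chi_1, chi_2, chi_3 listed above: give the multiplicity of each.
Multiplicities: chi_1: 3, chi_2: 0, chi_3: 1.

Working: Use <chi_rho, chi> = (1/|G|) sum_C |C| * chi_rho(C) * conj(chi(C)) with |G| = 6 for each irreducible chi in the table:
  <chi_rho, chi_1> = (1/6)[1*(5)*conj(1) + 2*(2)*conj(1) + 3*(3)*conj(1)]
      = (1/6)[(5) + (4) + (9)] = 18/6 = 3
  <chi_rho, chi_2> = (1/6)[1*(5)*conj(1) + 2*(2)*conj(1) + 3*(3)*conj(-1)]
      = (1/6)[(5) + (4) + (-9)] = 0/6 = 0
  <chi_rho, chi_3> = (1/6)[1*(5)*conj(2) + 2*(2)*conj(-1) + 3*(3)*conj(0)]
      = (1/6)[(10) + (-4) + (0)] = 6/6 = 1
Dimension check: dim(rho) = sum (mult * dim) = 3*1 + 0*1 + 1*2 = 5 = chi_rho(e) = 5.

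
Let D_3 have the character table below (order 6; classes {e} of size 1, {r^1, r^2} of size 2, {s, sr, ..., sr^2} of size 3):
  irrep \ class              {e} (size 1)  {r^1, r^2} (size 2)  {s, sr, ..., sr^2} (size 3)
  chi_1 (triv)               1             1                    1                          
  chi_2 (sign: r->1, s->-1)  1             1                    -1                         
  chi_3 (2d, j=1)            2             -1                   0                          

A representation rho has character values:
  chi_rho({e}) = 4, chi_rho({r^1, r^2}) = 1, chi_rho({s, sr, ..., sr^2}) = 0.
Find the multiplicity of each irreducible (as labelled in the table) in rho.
Multiplicities: chi_1: 1, chi_2: 1, chi_3: 1.

Solution. Use <chi_rho, chi> = (1/|G|) sum_C |C| * chi_rho(C) * conj(chi(C)) with |G| = 6 for each irreducible chi in the table:
  <chi_rho, chi_1> = (1/6)[1*(4)*conj(1) + 2*(1)*conj(1) + 3*(0)*conj(1)]
      = (1/6)[(4) + (2) + (0)] = 6/6 = 1
  <chi_rho, chi_2> = (1/6)[1*(4)*conj(1) + 2*(1)*conj(1) + 3*(0)*conj(-1)]
      = (1/6)[(4) + (2) + (0)] = 6/6 = 1
  <chi_rho, chi_3> = (1/6)[1*(4)*conj(2) + 2*(1)*conj(-1) + 3*(0)*conj(0)]
      = (1/6)[(8) + (-2) + (0)] = 6/6 = 1
Dimension check: dim(rho) = sum (mult * dim) = 1*1 + 1*1 + 1*2 = 4 = chi_rho(e) = 4.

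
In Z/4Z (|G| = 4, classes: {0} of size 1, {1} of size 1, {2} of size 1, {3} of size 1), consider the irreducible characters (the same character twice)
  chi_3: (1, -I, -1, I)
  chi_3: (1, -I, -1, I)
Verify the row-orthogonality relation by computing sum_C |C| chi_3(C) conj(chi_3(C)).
Sum = 4 = |G| = 4; so <chi_3, chi_3> = 1 (norm-1 confirms irreducibility).

Details: Compute term by term over conjugacy classes (|C| * chi_3(C) * conj(chi_3(C))):
  1*(1)*conj(1) + 1*(-I)*conj(-I) + 1*(-1)*conj(-1) + 1*(I)*conj(I)
  = (1) + (1) + (1) + (1)
  = 4.
(Exp terms are combined using exp(i*s)*conj(exp(i*t)) = exp(i*(s-t)), and sums of them are collapsed using the identity that for every m > 1 the m distinct m-th roots of unity sum to 0, e.g. 1 + exp(2*I*pi/3) + exp(-2*I*pi/3) = 0.)
Dividing by |G| = 4 gives 4/4 = 1, matching the row-orthogonality relation <chi_3, chi_3> = [chi_3 = chi_3].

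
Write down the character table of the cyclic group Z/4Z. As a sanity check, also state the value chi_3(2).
Character table of Z/4Z (irreps indexed chi_0,...,chi_3 with chi_k(m) = zeta_4^(k*m), zeta_4 = exp(2*pi*i/4)):
  irrep \ class  {0} (size 1)  {1} (size 1)  {2} (size 1)  {3} (size 1)
  chi_0          1             1             1             1           
  chi_1          1             I             -1            -I          
  chi_2          1             -1            1             -1          
  chi_3          1             -I            -1            I           

Spot check: chi_3(2) = zeta_4^(3*2) = zeta_4^6 = -1.

Derivation: Z/4Z is abelian, so all 4 irreducible complex representations are 1-dimensional. They are given by chi_k(m) = zeta_4^(k*m) for k = 0,...,3. Row orthogonality: sum_m chi_k(m) conj(chi_l(m)) = 4 * [k = l].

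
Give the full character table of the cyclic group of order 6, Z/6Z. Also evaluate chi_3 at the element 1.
Character table of Z/6Z (irreps indexed chi_0,...,chi_5 with chi_k(m) = zeta_6^(k*m), zeta_6 = exp(2*pi*i/6)):
  irrep \ class  {0} (size 1)  {1} (size 1)    {2} (size 1)    {3} (size 1)  {4} (size 1)    {5} (size 1)  
  chi_0          1             1               1               1             1               1             
  chi_1          1             exp(I*pi/3)     exp(2*I*pi/3)   -1            exp(-2*I*pi/3)  exp(-I*pi/3)  
  chi_2          1             exp(2*I*pi/3)   exp(-2*I*pi/3)  1             exp(2*I*pi/3)   exp(-2*I*pi/3)
  chi_3          1             -1              1               -1            1               -1            
  chi_4          1             exp(-2*I*pi/3)  exp(2*I*pi/3)   1             exp(-2*I*pi/3)  exp(2*I*pi/3) 
  chi_5          1             exp(-I*pi/3)    exp(-2*I*pi/3)  -1            exp(2*I*pi/3)   exp(I*pi/3)   

Spot check: chi_3(1) = zeta_6^(3*1) = zeta_6^3 = -1.

Solution. Z/6Z is abelian, so all 6 irreducible complex representations are 1-dimensional. They are given by chi_k(m) = zeta_6^(k*m) for k = 0,...,5. Row orthogonality: sum_m chi_k(m) conj(chi_l(m)) = 6 * [k = l].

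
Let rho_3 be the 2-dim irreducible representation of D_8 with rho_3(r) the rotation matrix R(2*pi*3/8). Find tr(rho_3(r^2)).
chi_{rho_3}(r^2) = 2*cos(2*pi*3*2/8) = 0

Solution. rho_3(r^2) is rotation by angle 2*pi*3*2/8, whose trace is 2*cos(2*pi*3*2/8) = 0.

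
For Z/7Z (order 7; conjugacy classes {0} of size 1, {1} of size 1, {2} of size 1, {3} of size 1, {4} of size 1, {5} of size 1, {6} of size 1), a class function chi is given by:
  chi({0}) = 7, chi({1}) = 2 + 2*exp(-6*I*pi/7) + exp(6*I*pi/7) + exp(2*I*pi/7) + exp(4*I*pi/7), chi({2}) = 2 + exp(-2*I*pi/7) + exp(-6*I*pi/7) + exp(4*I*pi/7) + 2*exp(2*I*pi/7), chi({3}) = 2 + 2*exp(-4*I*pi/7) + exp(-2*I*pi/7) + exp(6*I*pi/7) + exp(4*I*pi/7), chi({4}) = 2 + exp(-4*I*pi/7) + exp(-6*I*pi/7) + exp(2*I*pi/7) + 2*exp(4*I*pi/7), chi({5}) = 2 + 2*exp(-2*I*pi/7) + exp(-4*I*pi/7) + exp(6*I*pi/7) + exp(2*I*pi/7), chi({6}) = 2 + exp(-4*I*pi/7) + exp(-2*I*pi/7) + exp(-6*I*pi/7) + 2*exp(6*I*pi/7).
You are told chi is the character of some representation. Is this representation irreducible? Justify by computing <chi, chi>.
Not irreducible (reducible): <chi, chi> = 11 > 1.

Solution. <chi, chi> = (1/|G|) sum_C |C| * |chi(C)|^2 = (1/7)[1*|7|^2 + 1*|2 + 2*exp(-6*I*pi/7) + exp(6*I*pi/7) + exp(2*I*pi/7) + exp(4*I*pi/7)|^2 + 1*|2 + exp(-2*I*pi/7) + exp(-6*I*pi/7) + exp(4*I*pi/7) + 2*exp(2*I*pi/7)|^2 + 1*|2 + 2*exp(-4*I*pi/7) + exp(-2*I*pi/7) + exp(6*I*pi/7) + exp(4*I*pi/7)|^2 + 1*|2 + exp(-4*I*pi/7) + exp(-6*I*pi/7) + exp(2*I*pi/7) + 2*exp(4*I*pi/7)|^2 + 1*|2 + 2*exp(-2*I*pi/7) + exp(-4*I*pi/7) + exp(6*I*pi/7) + exp(2*I*pi/7)|^2 + 1*|2 + exp(-4*I*pi/7) + exp(-2*I*pi/7) + exp(-6*I*pi/7) + 2*exp(6*I*pi/7)|^2]
  = (1/7)[(49) + (11 + 5*exp(-4*I*pi/7) + 6*exp(-2*I*pi/7) + 8*exp(-6*I*pi/7) + 8*exp(6*I*pi/7) + 6*exp(2*I*pi/7) + 5*exp(4*I*pi/7)) + (11 + 8*exp(-2*I*pi/7) + 6*exp(-4*I*pi/7) + 5*exp(-6*I*pi/7) + 5*exp(6*I*pi/7) + 6*exp(4*I*pi/7) + 8*exp(2*I*pi/7)) + (11 + 8*exp(-4*I*pi/7) + 5*exp(-2*I*pi/7) + 6*exp(-6*I*pi/7) + 6*exp(6*I*pi/7) + 5*exp(2*I*pi/7) + 8*exp(4*I*pi/7)) + (11 + 8*exp(-4*I*pi/7) + 5*exp(-2*I*pi/7) + 6*exp(-6*I*pi/7) + 6*exp(6*I*pi/7) + 5*exp(2*I*pi/7) + 8*exp(4*I*pi/7)) + (11 + 8*exp(-2*I*pi/7) + 6*exp(-4*I*pi/7) + 5*exp(-6*I*pi/7) + 5*exp(6*I*pi/7) + 6*exp(4*I*pi/7) + 8*exp(2*I*pi/7)) + (11 + 5*exp(-4*I*pi/7) + 6*exp(-2*I*pi/7) + 8*exp(-6*I*pi/7) + 8*exp(6*I*pi/7) + 6*exp(2*I*pi/7) + 5*exp(4*I*pi/7))] = 77/7 = 11.
(Exp terms are combined using exp(i*s)*conj(exp(i*t)) = exp(i*(s-t)), and sums of them are collapsed using the identity that for every m > 1 the m distinct m-th roots of unity sum to 0, e.g. 1 + exp(2*I*pi/3) + exp(-2*I*pi/3) = 0.)
A character is irreducible iff <chi, chi> = 1, so this representation is reducible.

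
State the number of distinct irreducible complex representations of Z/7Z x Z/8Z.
56

Explanation: The number of irreducible complex representations of a finite group equals its number of conjugacy classes. Z/7Z x Z/8Z is abelian of order 56, so every element is its own conjugacy class: 56 classes, so Z/7Z x Z/8Z (order 56) has exactly 56 irreducible complex representations.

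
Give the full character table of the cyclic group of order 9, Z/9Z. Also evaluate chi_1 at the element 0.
Character table of Z/9Z (irreps indexed chi_0,...,chi_8 with chi_k(m) = zeta_9^(k*m), zeta_9 = exp(2*pi*i/9)):
  irrep \ class  {0} (size 1)  {1} (size 1)    {2} (size 1)    {3} (size 1)    {4} (size 1)    {5} (size 1)    {6} (size 1)    {7} (size 1)    {8} (size 1)  
  chi_0          1             1               1               1               1               1               1               1               1             
  chi_1          1             exp(2*I*pi/9)   exp(4*I*pi/9)   exp(2*I*pi/3)   exp(8*I*pi/9)   exp(-8*I*pi/9)  exp(-2*I*pi/3)  exp(-4*I*pi/9)  exp(-2*I*pi/9)
  chi_2          1             exp(4*I*pi/9)   exp(8*I*pi/9)   exp(-2*I*pi/3)  exp(-2*I*pi/9)  exp(2*I*pi/9)   exp(2*I*pi/3)   exp(-8*I*pi/9)  exp(-4*I*pi/9)
  chi_3          1             exp(2*I*pi/3)   exp(-2*I*pi/3)  1               exp(2*I*pi/3)   exp(-2*I*pi/3)  1               exp(2*I*pi/3)   exp(-2*I*pi/3)
  chi_4          1             exp(8*I*pi/9)   exp(-2*I*pi/9)  exp(2*I*pi/3)   exp(-4*I*pi/9)  exp(4*I*pi/9)   exp(-2*I*pi/3)  exp(2*I*pi/9)   exp(-8*I*pi/9)
  chi_5          1             exp(-8*I*pi/9)  exp(2*I*pi/9)   exp(-2*I*pi/3)  exp(4*I*pi/9)   exp(-4*I*pi/9)  exp(2*I*pi/3)   exp(-2*I*pi/9)  exp(8*I*pi/9) 
  chi_6          1             exp(-2*I*pi/3)  exp(2*I*pi/3)   1               exp(-2*I*pi/3)  exp(2*I*pi/3)   1               exp(-2*I*pi/3)  exp(2*I*pi/3) 
  chi_7          1             exp(-4*I*pi/9)  exp(-8*I*pi/9)  exp(2*I*pi/3)   exp(2*I*pi/9)   exp(-2*I*pi/9)  exp(-2*I*pi/3)  exp(8*I*pi/9)   exp(4*I*pi/9) 
  chi_8          1             exp(-2*I*pi/9)  exp(-4*I*pi/9)  exp(-2*I*pi/3)  exp(-8*I*pi/9)  exp(8*I*pi/9)   exp(2*I*pi/3)   exp(4*I*pi/9)   exp(2*I*pi/9) 

Spot check: chi_1(0) = zeta_9^(1*0) = zeta_9^0 = 1.

Details: Z/9Z is abelian, so all 9 irreducible complex representations are 1-dimensional. They are given by chi_k(m) = zeta_9^(k*m) for k = 0,...,8. Row orthogonality: sum_m chi_k(m) conj(chi_l(m)) = 9 * [k = l].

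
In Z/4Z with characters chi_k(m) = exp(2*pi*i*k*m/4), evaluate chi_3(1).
chi_3(1) = zeta_4^3 = -I

Solution. chi_3(1) = zeta_4^(3*1) = zeta_4^3. Since zeta_4^4 = 1, this equals zeta_4^3 = exp(2*pi*i*3/4) = -I.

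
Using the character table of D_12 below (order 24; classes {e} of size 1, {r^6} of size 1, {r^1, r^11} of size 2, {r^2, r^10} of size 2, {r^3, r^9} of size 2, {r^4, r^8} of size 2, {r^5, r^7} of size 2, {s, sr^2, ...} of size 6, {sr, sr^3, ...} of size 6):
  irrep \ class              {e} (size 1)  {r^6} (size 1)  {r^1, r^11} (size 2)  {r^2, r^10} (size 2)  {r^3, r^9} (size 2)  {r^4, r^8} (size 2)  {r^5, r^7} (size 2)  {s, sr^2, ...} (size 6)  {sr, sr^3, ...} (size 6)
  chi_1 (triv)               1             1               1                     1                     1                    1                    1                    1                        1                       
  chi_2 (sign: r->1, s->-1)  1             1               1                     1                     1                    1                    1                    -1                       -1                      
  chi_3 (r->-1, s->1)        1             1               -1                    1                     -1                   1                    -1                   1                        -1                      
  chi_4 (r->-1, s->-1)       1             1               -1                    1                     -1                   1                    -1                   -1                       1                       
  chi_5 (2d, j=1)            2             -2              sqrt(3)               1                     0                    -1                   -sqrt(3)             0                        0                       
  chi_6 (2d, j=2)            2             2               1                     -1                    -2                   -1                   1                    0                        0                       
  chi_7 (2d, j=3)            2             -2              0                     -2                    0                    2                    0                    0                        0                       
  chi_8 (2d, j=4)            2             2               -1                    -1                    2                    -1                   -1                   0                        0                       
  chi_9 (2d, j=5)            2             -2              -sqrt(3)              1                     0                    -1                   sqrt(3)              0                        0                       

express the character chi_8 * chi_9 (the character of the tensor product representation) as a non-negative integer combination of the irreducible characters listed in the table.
chi_8 tensor chi_9 = chi_5 + chi_7 (all other irreducibles have multiplicity 0).

Explanation: The character of a tensor product is the pointwise product (chi_8 * chi_9)(C) = chi_8(C) * chi_9(C):
  {e}: (2)*(2), {r^6}: (2)*(-2), {r^1, r^11}: (-1)*(-sqrt(3)), {r^2, r^10}: (-1)*(1), {r^3, r^9}: (2)*(0), {r^4, r^8}: (-1)*(-1), {r^5, r^7}: (-1)*(sqrt(3)), {s, sr^2, ...}: (0)*(0), {sr, sr^3, ...}: (0)*(0)
so (chi_8 * chi_9) takes values
  {e} -> 4, {r^6} -> -4, {r^1, r^11} -> sqrt(3), {r^2, r^10} -> -1, {r^3, r^9} -> 0, {r^4, r^8} -> 1, {r^5, r^7} -> -sqrt(3), {s, sr^2, ...} -> 0, {sr, sr^3, ...} -> 0.
Now take the inner product of this character with each irreducible chi from the table, <chi_8*chi_9, chi> = (1/24) sum_C |C| (chi_8*chi_9)(C) conj(chi(C)):
  <chi_8*chi_9, chi_1> = (1/24)[1*(4)*conj(1) + 1*(-4)*conj(1) + 2*(sqrt(3))*conj(1) + 2*(-1)*conj(1) + 2*(0)*conj(1) + 2*(1)*conj(1) + 2*(-sqrt(3))*conj(1) + 6*(0)*conj(1) + 6*(0)*conj(1)]
      = (1/24)[(4) + (-4) + (2*sqrt(3)) + (-2) + (0) + (2) + (-2*sqrt(3)) + (0) + (0)] = 0/24 = 0
  <chi_8*chi_9, chi_2> = (1/24)[1*(4)*conj(1) + 1*(-4)*conj(1) + 2*(sqrt(3))*conj(1) + 2*(-1)*conj(1) + 2*(0)*conj(1) + 2*(1)*conj(1) + 2*(-sqrt(3))*conj(1) + 6*(0)*conj(-1) + 6*(0)*conj(-1)]
      = (1/24)[(4) + (-4) + (2*sqrt(3)) + (-2) + (0) + (2) + (-2*sqrt(3)) + (0) + (0)] = 0/24 = 0
  <chi_8*chi_9, chi_3> = (1/24)[1*(4)*conj(1) + 1*(-4)*conj(1) + 2*(sqrt(3))*conj(-1) + 2*(-1)*conj(1) + 2*(0)*conj(-1) + 2*(1)*conj(1) + 2*(-sqrt(3))*conj(-1) + 6*(0)*conj(1) + 6*(0)*conj(-1)]
      = (1/24)[(4) + (-4) + (-2*sqrt(3)) + (-2) + (0) + (2) + (2*sqrt(3)) + (0) + (0)] = 0/24 = 0
  <chi_8*chi_9, chi_4> = (1/24)[1*(4)*conj(1) + 1*(-4)*conj(1) + 2*(sqrt(3))*conj(-1) + 2*(-1)*conj(1) + 2*(0)*conj(-1) + 2*(1)*conj(1) + 2*(-sqrt(3))*conj(-1) + 6*(0)*conj(-1) + 6*(0)*conj(1)]
      = (1/24)[(4) + (-4) + (-2*sqrt(3)) + (-2) + (0) + (2) + (2*sqrt(3)) + (0) + (0)] = 0/24 = 0
  <chi_8*chi_9, chi_5> = (1/24)[1*(4)*conj(2) + 1*(-4)*conj(-2) + 2*(sqrt(3))*conj(sqrt(3)) + 2*(-1)*conj(1) + 2*(0)*conj(0) + 2*(1)*conj(-1) + 2*(-sqrt(3))*conj(-sqrt(3)) + 6*(0)*conj(0) + 6*(0)*conj(0)]
      = (1/24)[(8) + (8) + (6) + (-2) + (0) + (-2) + (6) + (0) + (0)] = 24/24 = 1
  <chi_8*chi_9, chi_6> = (1/24)[1*(4)*conj(2) + 1*(-4)*conj(2) + 2*(sqrt(3))*conj(1) + 2*(-1)*conj(-1) + 2*(0)*conj(-2) + 2*(1)*conj(-1) + 2*(-sqrt(3))*conj(1) + 6*(0)*conj(0) + 6*(0)*conj(0)]
      = (1/24)[(8) + (-8) + (2*sqrt(3)) + (2) + (0) + (-2) + (-2*sqrt(3)) + (0) + (0)] = 0/24 = 0
  <chi_8*chi_9, chi_7> = (1/24)[1*(4)*conj(2) + 1*(-4)*conj(-2) + 2*(sqrt(3))*conj(0) + 2*(-1)*conj(-2) + 2*(0)*conj(0) + 2*(1)*conj(2) + 2*(-sqrt(3))*conj(0) + 6*(0)*conj(0) + 6*(0)*conj(0)]
      = (1/24)[(8) + (8) + (0) + (4) + (0) + (4) + (0) + (0) + (0)] = 24/24 = 1
  <chi_8*chi_9, chi_8> = (1/24)[1*(4)*conj(2) + 1*(-4)*conj(2) + 2*(sqrt(3))*conj(-1) + 2*(-1)*conj(-1) + 2*(0)*conj(2) + 2*(1)*conj(-1) + 2*(-sqrt(3))*conj(-1) + 6*(0)*conj(0) + 6*(0)*conj(0)]
      = (1/24)[(8) + (-8) + (-2*sqrt(3)) + (2) + (0) + (-2) + (2*sqrt(3)) + (0) + (0)] = 0/24 = 0
  <chi_8*chi_9, chi_9> = (1/24)[1*(4)*conj(2) + 1*(-4)*conj(-2) + 2*(sqrt(3))*conj(-sqrt(3)) + 2*(-1)*conj(1) + 2*(0)*conj(0) + 2*(1)*conj(-1) + 2*(-sqrt(3))*conj(sqrt(3)) + 6*(0)*conj(0) + 6*(0)*conj(0)]
      = (1/24)[(8) + (8) + (-6) + (-2) + (0) + (-2) + (-6) + (0) + (0)] = 0/24 = 0
Hence the multiplicities are chi_5: 1, chi_7: 1. Dimension check: dim(chi_8)*dim(chi_9) = 2*2 = 4 and sum (mult * dim) = 1*2 + 1*2 = 4.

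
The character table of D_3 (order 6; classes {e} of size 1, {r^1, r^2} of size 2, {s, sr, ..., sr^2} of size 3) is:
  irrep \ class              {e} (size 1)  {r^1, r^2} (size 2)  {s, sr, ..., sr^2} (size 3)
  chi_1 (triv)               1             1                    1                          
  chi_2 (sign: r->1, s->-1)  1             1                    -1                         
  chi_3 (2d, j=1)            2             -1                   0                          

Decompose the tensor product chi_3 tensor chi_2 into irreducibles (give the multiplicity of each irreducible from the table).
chi_3 tensor chi_2 = chi_3 (all other irreducibles have multiplicity 0).

Reasoning: The character of a tensor product is the pointwise product (chi_3 * chi_2)(C) = chi_3(C) * chi_2(C):
  {e}: (2)*(1), {r^1, r^2}: (-1)*(1), {s, sr, ..., sr^2}: (0)*(-1)
so (chi_3 * chi_2) takes values
  {e} -> 2, {r^1, r^2} -> -1, {s, sr, ..., sr^2} -> 0.
Now take the inner product of this character with each irreducible chi from the table, <chi_3*chi_2, chi> = (1/6) sum_C |C| (chi_3*chi_2)(C) conj(chi(C)):
  <chi_3*chi_2, chi_1> = (1/6)[1*(2)*conj(1) + 2*(-1)*conj(1) + 3*(0)*conj(1)]
      = (1/6)[(2) + (-2) + (0)] = 0/6 = 0
  <chi_3*chi_2, chi_2> = (1/6)[1*(2)*conj(1) + 2*(-1)*conj(1) + 3*(0)*conj(-1)]
      = (1/6)[(2) + (-2) + (0)] = 0/6 = 0
  <chi_3*chi_2, chi_3> = (1/6)[1*(2)*conj(2) + 2*(-1)*conj(-1) + 3*(0)*conj(0)]
      = (1/6)[(4) + (2) + (0)] = 6/6 = 1
Hence the multiplicities are chi_3: 1. Dimension check: dim(chi_3)*dim(chi_2) = 2*1 = 2 and sum (mult * dim) = 1*2 = 2.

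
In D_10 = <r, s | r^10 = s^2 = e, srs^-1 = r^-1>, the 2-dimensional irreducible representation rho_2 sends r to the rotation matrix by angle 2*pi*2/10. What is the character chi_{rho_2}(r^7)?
chi_{rho_2}(r^7) = 2*cos(2*pi*2*7/10) = -sqrt(5)/2 - 1/2

Details: rho_2(r^7) is rotation by angle 2*pi*2*7/10, whose trace is 2*cos(2*pi*2*7/10) = -sqrt(5)/2 - 1/2.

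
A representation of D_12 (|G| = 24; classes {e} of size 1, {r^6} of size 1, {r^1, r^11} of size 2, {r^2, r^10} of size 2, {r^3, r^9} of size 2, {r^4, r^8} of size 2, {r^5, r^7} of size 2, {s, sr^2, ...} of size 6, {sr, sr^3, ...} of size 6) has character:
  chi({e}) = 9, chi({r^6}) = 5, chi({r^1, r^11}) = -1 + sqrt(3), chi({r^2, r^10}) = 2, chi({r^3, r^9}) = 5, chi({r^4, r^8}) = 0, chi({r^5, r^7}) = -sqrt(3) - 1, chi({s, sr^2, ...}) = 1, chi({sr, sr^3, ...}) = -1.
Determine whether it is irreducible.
Not irreducible (reducible): <chi, chi> = 8 > 1.

Proof sketch: <chi, chi> = (1/|G|) sum_C |C| * |chi(C)|^2 = (1/24)[1*|9|^2 + 1*|5|^2 + 2*|-1 + sqrt(3)|^2 + 2*|2|^2 + 2*|5|^2 + 2*|0|^2 + 2*|-sqrt(3) - 1|^2 + 6*|1|^2 + 6*|-1|^2]
  = (1/24)[(81) + (25) + (8 - 4*sqrt(3)) + (8) + (50) + (0) + (4*sqrt(3) + 8) + (6) + (6)] = 192/24 = 8.
A character is irreducible iff <chi, chi> = 1, so this representation is reducible.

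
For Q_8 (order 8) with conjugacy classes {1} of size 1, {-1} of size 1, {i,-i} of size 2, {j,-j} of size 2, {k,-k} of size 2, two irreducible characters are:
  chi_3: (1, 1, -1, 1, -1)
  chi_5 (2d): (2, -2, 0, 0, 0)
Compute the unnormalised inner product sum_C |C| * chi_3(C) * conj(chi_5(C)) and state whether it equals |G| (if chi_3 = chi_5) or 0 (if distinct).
Sum = 0; so <chi_3, chi_5> = 0 (distinct irreducibles are orthogonal).

Proof sketch: Compute term by term over conjugacy classes (|C| * chi_3(C) * conj(chi_5(C))):
  1*(1)*conj(2) + 1*(1)*conj(-2) + 2*(-1)*conj(0) + 2*(1)*conj(0) + 2*(-1)*conj(0)
  = (2) + (-2) + (0) + (0) + (0)
  = 0.
Dividing by |G| = 8 gives 0/8 = 0, matching the row-orthogonality relation <chi_3, chi_5> = [chi_3 = chi_5].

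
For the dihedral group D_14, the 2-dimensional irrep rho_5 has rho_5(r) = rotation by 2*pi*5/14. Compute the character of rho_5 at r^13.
chi_{rho_5}(r^13) = 2*cos(2*pi*5*13/14) = -2*cos(2*pi/7)

Argument: rho_5(r^13) is rotation by angle 2*pi*5*13/14, whose trace is 2*cos(2*pi*5*13/14) = -2*cos(2*pi/7).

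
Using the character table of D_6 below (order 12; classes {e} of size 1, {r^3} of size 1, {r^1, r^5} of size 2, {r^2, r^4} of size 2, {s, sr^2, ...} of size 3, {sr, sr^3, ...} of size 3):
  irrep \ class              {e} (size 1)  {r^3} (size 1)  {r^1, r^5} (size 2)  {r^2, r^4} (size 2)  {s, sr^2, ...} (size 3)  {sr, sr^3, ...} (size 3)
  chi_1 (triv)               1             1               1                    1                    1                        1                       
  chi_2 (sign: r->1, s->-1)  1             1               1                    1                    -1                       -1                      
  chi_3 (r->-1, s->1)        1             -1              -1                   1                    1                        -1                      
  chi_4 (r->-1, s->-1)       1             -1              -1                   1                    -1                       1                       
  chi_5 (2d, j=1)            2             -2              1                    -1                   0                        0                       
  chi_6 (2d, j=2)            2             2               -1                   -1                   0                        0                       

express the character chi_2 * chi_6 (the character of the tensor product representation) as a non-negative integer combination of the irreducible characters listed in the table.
chi_2 tensor chi_6 = chi_6 (all other irreducibles have multiplicity 0).

Working: The character of a tensor product is the pointwise product (chi_2 * chi_6)(C) = chi_2(C) * chi_6(C):
  {e}: (1)*(2), {r^3}: (1)*(2), {r^1, r^5}: (1)*(-1), {r^2, r^4}: (1)*(-1), {s, sr^2, ...}: (-1)*(0), {sr, sr^3, ...}: (-1)*(0)
so (chi_2 * chi_6) takes values
  {e} -> 2, {r^3} -> 2, {r^1, r^5} -> -1, {r^2, r^4} -> -1, {s, sr^2, ...} -> 0, {sr, sr^3, ...} -> 0.
Now take the inner product of this character with each irreducible chi from the table, <chi_2*chi_6, chi> = (1/12) sum_C |C| (chi_2*chi_6)(C) conj(chi(C)):
  <chi_2*chi_6, chi_1> = (1/12)[1*(2)*conj(1) + 1*(2)*conj(1) + 2*(-1)*conj(1) + 2*(-1)*conj(1) + 3*(0)*conj(1) + 3*(0)*conj(1)]
      = (1/12)[(2) + (2) + (-2) + (-2) + (0) + (0)] = 0/12 = 0
  <chi_2*chi_6, chi_2> = (1/12)[1*(2)*conj(1) + 1*(2)*conj(1) + 2*(-1)*conj(1) + 2*(-1)*conj(1) + 3*(0)*conj(-1) + 3*(0)*conj(-1)]
      = (1/12)[(2) + (2) + (-2) + (-2) + (0) + (0)] = 0/12 = 0
  <chi_2*chi_6, chi_3> = (1/12)[1*(2)*conj(1) + 1*(2)*conj(-1) + 2*(-1)*conj(-1) + 2*(-1)*conj(1) + 3*(0)*conj(1) + 3*(0)*conj(-1)]
      = (1/12)[(2) + (-2) + (2) + (-2) + (0) + (0)] = 0/12 = 0
  <chi_2*chi_6, chi_4> = (1/12)[1*(2)*conj(1) + 1*(2)*conj(-1) + 2*(-1)*conj(-1) + 2*(-1)*conj(1) + 3*(0)*conj(-1) + 3*(0)*conj(1)]
      = (1/12)[(2) + (-2) + (2) + (-2) + (0) + (0)] = 0/12 = 0
  <chi_2*chi_6, chi_5> = (1/12)[1*(2)*conj(2) + 1*(2)*conj(-2) + 2*(-1)*conj(1) + 2*(-1)*conj(-1) + 3*(0)*conj(0) + 3*(0)*conj(0)]
      = (1/12)[(4) + (-4) + (-2) + (2) + (0) + (0)] = 0/12 = 0
  <chi_2*chi_6, chi_6> = (1/12)[1*(2)*conj(2) + 1*(2)*conj(2) + 2*(-1)*conj(-1) + 2*(-1)*conj(-1) + 3*(0)*conj(0) + 3*(0)*conj(0)]
      = (1/12)[(4) + (4) + (2) + (2) + (0) + (0)] = 12/12 = 1
Hence the multiplicities are chi_6: 1. Dimension check: dim(chi_2)*dim(chi_6) = 1*2 = 2 and sum (mult * dim) = 1*2 = 2.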